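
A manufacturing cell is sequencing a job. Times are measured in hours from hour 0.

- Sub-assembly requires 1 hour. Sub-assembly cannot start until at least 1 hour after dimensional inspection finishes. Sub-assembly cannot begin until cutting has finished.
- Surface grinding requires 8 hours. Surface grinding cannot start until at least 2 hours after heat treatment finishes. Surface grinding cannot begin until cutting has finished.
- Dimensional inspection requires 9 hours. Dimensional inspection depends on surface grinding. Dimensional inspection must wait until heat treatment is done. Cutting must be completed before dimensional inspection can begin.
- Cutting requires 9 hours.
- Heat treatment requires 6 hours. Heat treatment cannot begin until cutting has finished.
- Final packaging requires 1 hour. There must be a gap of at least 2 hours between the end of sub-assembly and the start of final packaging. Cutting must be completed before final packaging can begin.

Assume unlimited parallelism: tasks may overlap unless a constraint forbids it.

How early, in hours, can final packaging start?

38

Cutting has no prerequisites, so it starts at hour 0 and finishes at hour 9.
After cutting (finishes hour 9), heat treatment can start at hour 9 and finishes at hour 15.
Surface grinding cannot start until heat treatment (finishes hour 15, plus 2-hour gap → hour 17); cutting (finishes hour 9). The controlling bound is hour 17, so surface grinding finishes at 17 + 8 = hour 25.
Dimensional inspection needs all of surface grinding (finishes hour 25); heat treatment (finishes hour 15); cutting (finishes hour 9). That puts its earliest start at hour 25; it finishes at 25 + 9 = hour 34.
Sub-assembly has to wait for dimensional inspection (finishes hour 34, plus 1-hour gap → hour 35); cutting (finishes hour 9). The latest of these is hour 35, so sub-assembly runs hour 35 to 35 + 1 = hour 36.
Final packaging waits on sub-assembly (finishes hour 36, plus 2-hour gap → hour 38); cutting (finishes hour 9). The latest of these is hour 38, which is the earliest final packaging can start.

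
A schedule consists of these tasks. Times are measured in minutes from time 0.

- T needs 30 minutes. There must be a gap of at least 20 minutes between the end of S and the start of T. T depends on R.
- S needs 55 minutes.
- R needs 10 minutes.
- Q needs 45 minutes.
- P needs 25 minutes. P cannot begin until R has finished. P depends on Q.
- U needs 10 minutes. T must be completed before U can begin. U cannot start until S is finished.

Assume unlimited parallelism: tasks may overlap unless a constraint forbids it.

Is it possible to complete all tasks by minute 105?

Nothing blocks S, so it runs from minute 0 to minute 55.
Nothing blocks R, so it runs from minute 0 to minute 10.
For T: S (finishes minute 55, plus 20-minute gap → minute 75); R (finishes minute 10). Taking the maximum gives a start of minute 75, and it finishes at 75 + 30 = minute 105.
For U: T (finishes minute 105); S (finishes minute 55). Taking the maximum gives a start of minute 105, and it finishes at 105 + 10 = minute 115.
Q can start immediately at minute 0; it finishes at minute 45.
P has to wait for R (finishes minute 10); Q (finishes minute 45). The latest of these is minute 45, so P runs minute 45 to 45 + 25 = minute 70.
The earliest everything can be done is minute 115, which is after the deadline of 105, so it is not possible.

No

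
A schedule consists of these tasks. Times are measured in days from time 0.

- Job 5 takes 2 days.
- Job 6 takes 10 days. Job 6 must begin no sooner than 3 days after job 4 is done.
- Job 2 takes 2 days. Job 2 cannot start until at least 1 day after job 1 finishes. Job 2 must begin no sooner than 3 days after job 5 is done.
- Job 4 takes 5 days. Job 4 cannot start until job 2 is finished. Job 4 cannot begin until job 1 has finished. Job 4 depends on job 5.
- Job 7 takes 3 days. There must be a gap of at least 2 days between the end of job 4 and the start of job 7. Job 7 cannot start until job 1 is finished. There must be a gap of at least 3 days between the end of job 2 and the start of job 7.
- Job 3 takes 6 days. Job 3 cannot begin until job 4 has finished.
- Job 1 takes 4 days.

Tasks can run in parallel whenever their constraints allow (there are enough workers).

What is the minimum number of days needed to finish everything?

Nothing blocks job 5, so it runs from day 0 to day 2.
Job 1 can start immediately at day 0; it finishes at day 4.
Job 2 cannot start until job 1 (finishes day 4, plus 1-day gap → day 5); job 5 (finishes day 2, plus 3-day gap → day 5). The controlling bound is day 5, so job 2 finishes at 5 + 2 = day 7.
Job 4 cannot start until job 2 (finishes day 7); job 1 (finishes day 4); job 5 (finishes day 2). The controlling bound is day 7, so job 4 finishes at 7 + 5 = day 12.
Job 7 cannot start until job 4 (finishes day 12, plus 2-day gap → day 14); job 1 (finishes day 4); job 2 (finishes day 7, plus 3-day gap → day 10). The controlling bound is day 14, so job 7 finishes at 14 + 3 = day 17.
Job 6 waits on job 4 (finishes day 12, plus 3-day gap → day 15), so it starts at day 15 and finishes at 15 + 10 = day 25.
Job 3 cannot begin until job 4 (finishes day 12). It runs from day 12 to 12 + 6 = day 18.
All tasks are finished once the last one completes. Finish times: Job 1 at 4, Job 2 at 7, Job 3 at 18, Job 4 at 12, Job 5 at 2, Job 6 at 25, Job 7 at 17. The latest is day 25.

25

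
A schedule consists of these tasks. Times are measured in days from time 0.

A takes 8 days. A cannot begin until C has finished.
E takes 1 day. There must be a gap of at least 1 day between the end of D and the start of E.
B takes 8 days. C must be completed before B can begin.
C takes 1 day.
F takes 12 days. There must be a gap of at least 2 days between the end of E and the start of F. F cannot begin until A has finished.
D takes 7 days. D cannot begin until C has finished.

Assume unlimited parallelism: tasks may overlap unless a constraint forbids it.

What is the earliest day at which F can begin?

12

Nothing blocks C, so it runs from day 0 to day 1.
D cannot begin until C (finishes day 1). It runs from day 1 to 1 + 7 = day 8.
E waits on D (finishes day 8, plus 1-day gap → day 9), so it starts at day 9 and finishes at 9 + 1 = day 10.
A cannot begin until C (finishes day 1). It runs from day 1 to 1 + 8 = day 9.
F waits on E (finishes day 10, plus 2-day gap → day 12); A (finishes day 9). The latest of these is day 12, which is the earliest F can start.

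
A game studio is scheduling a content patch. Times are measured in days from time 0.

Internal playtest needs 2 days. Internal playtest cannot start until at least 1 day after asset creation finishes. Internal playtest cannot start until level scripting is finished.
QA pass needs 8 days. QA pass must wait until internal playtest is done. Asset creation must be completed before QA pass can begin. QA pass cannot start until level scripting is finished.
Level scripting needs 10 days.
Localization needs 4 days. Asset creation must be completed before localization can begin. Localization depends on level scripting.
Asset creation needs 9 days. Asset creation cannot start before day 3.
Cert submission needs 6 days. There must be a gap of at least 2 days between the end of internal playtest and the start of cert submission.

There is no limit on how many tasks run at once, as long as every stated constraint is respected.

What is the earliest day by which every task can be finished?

Level scripting has no prerequisites, so it starts at day 0 and finishes at day 10.
After its own release at day 3, asset creation can start at day 3 and finishes at day 12.
Localization needs all of asset creation (finishes day 12); level scripting (finishes day 10). That puts its earliest start at day 12; it finishes at 12 + 4 = day 16.
Internal playtest has to wait for asset creation (finishes day 12, plus 1-day gap → day 13); level scripting (finishes day 10). The latest of these is day 13, so internal playtest runs day 13 to 13 + 2 = day 15.
Cert submission cannot begin until internal playtest (finishes day 15, plus 2-day gap → day 17). It runs from day 17 to 17 + 6 = day 23.
QA pass needs all of internal playtest (finishes day 15); asset creation (finishes day 12); level scripting (finishes day 10). That puts its earliest start at day 15; it finishes at 15 + 8 = day 23.
All tasks are finished once the last one completes. Finish times: Asset creation at 12, Level scripting at 10, Internal playtest at 15, Localization at 16, QA pass at 23, Cert submission at 23. The latest is day 23.

23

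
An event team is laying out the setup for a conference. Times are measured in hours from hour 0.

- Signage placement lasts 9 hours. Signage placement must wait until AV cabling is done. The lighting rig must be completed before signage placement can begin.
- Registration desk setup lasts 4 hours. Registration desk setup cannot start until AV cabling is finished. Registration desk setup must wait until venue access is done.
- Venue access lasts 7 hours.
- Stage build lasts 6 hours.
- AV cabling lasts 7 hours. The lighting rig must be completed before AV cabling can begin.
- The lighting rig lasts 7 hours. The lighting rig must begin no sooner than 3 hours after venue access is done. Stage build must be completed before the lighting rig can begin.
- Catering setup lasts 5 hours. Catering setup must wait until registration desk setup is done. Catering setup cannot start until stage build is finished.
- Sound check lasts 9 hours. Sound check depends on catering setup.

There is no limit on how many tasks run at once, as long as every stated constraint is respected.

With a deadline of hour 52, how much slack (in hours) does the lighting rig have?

10

Stage build can start immediately at hour 0; it finishes at hour 6.
Nothing blocks venue access, so it runs from hour 0 to hour 7.
The lighting rig needs all of venue access (finishes hour 7, plus 3-hour gap → hour 10); stage build (finishes hour 6). That puts its earliest start at hour 10; it finishes at 10 + 7 = hour 17.

Working backward from the deadline:
To finish by hour 52, sound check (duration 9) must start no later than hour 43.
Catering setup feeds into sound check (must start by hour 43); so catering setup must finish by hour 43 and therefore start by hour 38.
Registration desk setup has to be done before catering setup (must start by hour 38). That means finishing by hour 38, i.e. starting by 38 − 4 = hour 34.
Signage placement has no dependents, so it just needs to finish by hour 52. Starting by 52 − 9 = hour 43 achieves that.
AV cabling feeds registration desk setup (must start by hour 34); signage placement (must start by hour 43). Taking the minimum, AV cabling must finish by hour 34 and start by 34 − 7 = hour 27.
The lighting rig must finish in time for AV cabling (must start by hour 27); signage placement (must start by hour 43). The tightest is hour 27, so the lighting rig must start by 27 − 7 = hour 20.
So the lighting rig can start as early as hour 10 and as late as hour 20, giving 20 − 10 = 10 hours of slack.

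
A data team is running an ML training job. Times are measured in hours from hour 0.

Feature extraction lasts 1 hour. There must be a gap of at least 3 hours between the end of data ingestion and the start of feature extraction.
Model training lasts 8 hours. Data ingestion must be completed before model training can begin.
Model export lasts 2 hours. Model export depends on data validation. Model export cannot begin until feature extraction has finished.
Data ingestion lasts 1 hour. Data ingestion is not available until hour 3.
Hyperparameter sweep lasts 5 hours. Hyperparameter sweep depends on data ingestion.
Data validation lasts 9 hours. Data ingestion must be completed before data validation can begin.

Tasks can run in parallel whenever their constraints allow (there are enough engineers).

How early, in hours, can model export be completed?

After its own release at hour 3, data ingestion can start at hour 3 and finishes at hour 4.
Feature extraction cannot begin until data ingestion (finishes hour 4, plus 3-hour gap → hour 7). It runs from hour 7 to 7 + 1 = hour 8.
Data validation cannot begin until data ingestion (finishes hour 4). It runs from hour 4 to 4 + 9 = hour 13.
Model export has to wait for data validation (finishes hour 13); feature extraction (finishes hour 8). The latest of these is hour 13, so model export runs hour 13 to 13 + 2 = hour 15.

15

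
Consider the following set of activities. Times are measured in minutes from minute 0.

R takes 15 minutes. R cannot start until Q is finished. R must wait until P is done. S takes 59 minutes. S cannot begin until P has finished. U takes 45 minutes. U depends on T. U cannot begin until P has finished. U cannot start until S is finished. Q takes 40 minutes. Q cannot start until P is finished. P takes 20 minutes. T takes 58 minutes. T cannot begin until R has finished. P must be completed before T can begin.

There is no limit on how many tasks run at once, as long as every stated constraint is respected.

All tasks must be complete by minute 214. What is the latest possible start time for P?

U has no dependents, so it just needs to finish by minute 214. Starting by 214 − 45 = minute 169 achieves that.
T has to be done before U (must start by minute 169). That means finishing by minute 169, i.e. starting by 169 − 58 = minute 111.
Since T (must start by minute 111) depends on it, R must finish by minute 111. Backing off its 15-minute duration gives a latest start of minute 96.
Q feeds into R (must start by minute 96); so Q must finish by minute 96 and therefore start by minute 56.
S must finish before U (must start by minute 169). With a 59-minute duration, S must start by 169 − 59 = minute 110.
P feeds Q (must start by minute 56); R (must start by minute 96); S (must start by minute 110); T (must start by minute 111); U (must start by minute 169). Taking the minimum, P must finish by minute 56 and start by 56 − 20 = minute 36.

36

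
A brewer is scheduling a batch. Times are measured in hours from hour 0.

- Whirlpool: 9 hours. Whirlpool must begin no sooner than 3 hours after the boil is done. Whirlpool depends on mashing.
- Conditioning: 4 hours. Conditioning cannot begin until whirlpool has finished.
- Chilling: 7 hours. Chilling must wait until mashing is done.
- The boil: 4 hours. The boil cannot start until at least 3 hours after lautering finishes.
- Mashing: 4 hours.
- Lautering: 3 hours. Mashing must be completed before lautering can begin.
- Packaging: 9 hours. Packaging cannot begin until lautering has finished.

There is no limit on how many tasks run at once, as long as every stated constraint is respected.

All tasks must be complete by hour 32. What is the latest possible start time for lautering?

6

Conditioning has no dependents, so it just needs to finish by hour 32. Starting by 32 − 4 = hour 28 achieves that.
Since conditioning (must start by hour 28) depends on it, whirlpool must finish by hour 28. Backing off its 9-hour duration gives a latest start of hour 19.
The boil has to be done before whirlpool (must start by hour 19, minus 3-hour gap → hour 16). That means finishing by hour 16, i.e. starting by 16 − 4 = hour 12.
Packaging must finish by hour 32; it takes 9 hours, so it must start by 32 − 9 = hour 23.
Lautering has several dependents: the boil (must start by hour 12, minus 3-hour gap → hour 9); packaging (must start by hour 23). The earliest of those limits is hour 9, so lautering must start by 9 − 3 = hour 6.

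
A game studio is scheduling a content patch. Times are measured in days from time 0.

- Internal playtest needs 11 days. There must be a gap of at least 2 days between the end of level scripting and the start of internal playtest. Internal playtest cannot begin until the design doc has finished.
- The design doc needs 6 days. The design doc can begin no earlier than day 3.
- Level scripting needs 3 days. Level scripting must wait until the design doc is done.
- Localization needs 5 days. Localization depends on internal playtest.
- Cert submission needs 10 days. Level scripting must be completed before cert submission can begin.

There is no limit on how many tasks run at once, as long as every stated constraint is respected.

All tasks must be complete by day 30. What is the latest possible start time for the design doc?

Localization has no dependents, so it just needs to finish by day 30. Starting by 30 − 5 = day 25 achieves that.
Internal playtest feeds into localization (must start by day 25); so internal playtest must finish by day 25 and therefore start by day 14.
Nothing follows cert submission; the deadline of day 30 is its only limit. It must start by 30 − 10 = day 20.
Level scripting has several dependents: internal playtest (must start by day 14, minus 2-day gap → day 12); cert submission (must start by day 20). The earliest of those limits is day 12, so level scripting must start by 12 − 3 = day 9.
For the design doc: level scripting (must start by day 9); internal playtest (must start by day 14). The most restrictive is day 9; with a 6-day duration, the design doc must start by day 3.

3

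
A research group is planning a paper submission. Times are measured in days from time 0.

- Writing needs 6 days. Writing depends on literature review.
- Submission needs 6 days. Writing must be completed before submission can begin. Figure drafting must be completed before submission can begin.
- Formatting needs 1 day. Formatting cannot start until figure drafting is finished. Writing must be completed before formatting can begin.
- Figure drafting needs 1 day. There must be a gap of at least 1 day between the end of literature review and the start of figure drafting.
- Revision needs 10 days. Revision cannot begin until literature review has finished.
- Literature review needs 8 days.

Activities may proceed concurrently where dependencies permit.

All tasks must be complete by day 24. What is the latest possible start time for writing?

12

Formatting has no dependents, so it just needs to finish by day 24. Starting by 24 − 1 = day 23 achieves that.
To finish by day 24, submission (duration 6) must start no later than day 18.
For writing: formatting (must start by day 23); submission (must start by day 18). The most restrictive is day 18; with a 6-day duration, writing must start by day 12.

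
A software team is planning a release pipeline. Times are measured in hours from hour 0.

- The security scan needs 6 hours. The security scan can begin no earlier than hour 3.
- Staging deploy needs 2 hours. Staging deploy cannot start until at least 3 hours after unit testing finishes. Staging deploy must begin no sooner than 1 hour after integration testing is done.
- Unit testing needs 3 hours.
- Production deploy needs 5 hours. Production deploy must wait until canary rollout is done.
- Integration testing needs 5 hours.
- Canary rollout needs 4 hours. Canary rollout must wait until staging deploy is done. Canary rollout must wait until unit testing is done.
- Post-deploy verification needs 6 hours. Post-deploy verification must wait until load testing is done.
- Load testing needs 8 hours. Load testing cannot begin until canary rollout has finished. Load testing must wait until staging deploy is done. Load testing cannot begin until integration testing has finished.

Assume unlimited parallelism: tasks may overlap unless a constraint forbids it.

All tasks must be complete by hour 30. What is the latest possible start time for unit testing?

Post-deploy verification has no dependents, so it just needs to finish by hour 30. Starting by 30 − 6 = hour 24 achieves that.
Load testing must finish before post-deploy verification (must start by hour 24). With an 8-hour duration, load testing must start by 24 − 8 = hour 16.
To finish by hour 30, production deploy (duration 5) must start no later than hour 25.
For canary rollout: load testing (must start by hour 16); production deploy (must start by hour 25). The most restrictive is hour 16; with a 4-hour duration, canary rollout must start by hour 12.
Staging deploy must finish in time for canary rollout (must start by hour 12); load testing (must start by hour 16). The tightest is hour 12, so staging deploy must start by 12 − 2 = hour 10.
Unit testing has several dependents: staging deploy (must start by hour 10, minus 3-hour gap → hour 7); canary rollout (must start by hour 12). The earliest of those limits is hour 7, so unit testing must start by 7 − 3 = hour 4.

4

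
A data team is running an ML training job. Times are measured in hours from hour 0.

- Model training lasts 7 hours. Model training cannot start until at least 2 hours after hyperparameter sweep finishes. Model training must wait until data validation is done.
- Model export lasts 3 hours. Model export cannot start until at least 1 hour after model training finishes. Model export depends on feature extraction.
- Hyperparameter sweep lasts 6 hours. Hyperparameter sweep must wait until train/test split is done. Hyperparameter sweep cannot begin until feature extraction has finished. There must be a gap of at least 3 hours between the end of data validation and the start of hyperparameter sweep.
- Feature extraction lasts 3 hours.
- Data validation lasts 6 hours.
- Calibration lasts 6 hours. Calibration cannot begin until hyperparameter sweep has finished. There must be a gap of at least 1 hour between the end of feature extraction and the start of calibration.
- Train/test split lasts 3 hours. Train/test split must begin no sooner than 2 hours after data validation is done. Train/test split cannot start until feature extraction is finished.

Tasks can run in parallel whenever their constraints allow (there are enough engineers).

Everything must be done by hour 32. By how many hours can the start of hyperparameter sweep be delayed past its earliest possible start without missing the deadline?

2

Nothing blocks feature extraction, so it runs from hour 0 to hour 3.
Data validation can start immediately at hour 0; it finishes at hour 6.
Train/test split cannot start until data validation (finishes hour 6, plus 2-hour gap → hour 8); feature extraction (finishes hour 3). The controlling bound is hour 8, so train/test split finishes at 8 + 3 = hour 11.
Hyperparameter sweep cannot start until train/test split (finishes hour 11); feature extraction (finishes hour 3); data validation (finishes hour 6, plus 3-hour gap → hour 9). The controlling bound is hour 11, so hyperparameter sweep finishes at 11 + 6 = hour 17.

Working backward from the deadline:
Nothing follows model export; the deadline of hour 32 is its only limit. It must start by 32 − 3 = hour 29.
Model training feeds into model export (must start by hour 29, minus 1-hour gap → hour 28); so model training must finish by hour 28 and therefore start by hour 21.
Nothing follows calibration; the deadline of hour 32 is its only limit. It must start by 32 − 6 = hour 26.
Hyperparameter sweep must finish in time for model training (must start by hour 21, minus 2-hour gap → hour 19); calibration (must start by hour 26). The tightest is hour 19, so hyperparameter sweep must start by 19 − 6 = hour 13.
So hyperparameter sweep can start as early as hour 11 and as late as hour 13, giving 13 − 11 = 2 hours of slack.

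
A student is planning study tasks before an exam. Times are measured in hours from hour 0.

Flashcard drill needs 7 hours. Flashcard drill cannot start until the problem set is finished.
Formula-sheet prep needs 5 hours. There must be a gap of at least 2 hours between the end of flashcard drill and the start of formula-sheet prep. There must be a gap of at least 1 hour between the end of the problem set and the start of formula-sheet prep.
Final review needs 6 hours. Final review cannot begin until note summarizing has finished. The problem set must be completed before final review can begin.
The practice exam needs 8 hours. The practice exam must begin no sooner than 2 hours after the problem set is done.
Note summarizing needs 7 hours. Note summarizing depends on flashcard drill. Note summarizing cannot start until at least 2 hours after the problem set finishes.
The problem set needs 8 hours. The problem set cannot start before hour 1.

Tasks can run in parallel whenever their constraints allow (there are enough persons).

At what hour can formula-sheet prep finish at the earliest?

23

The problem set cannot begin until its own release at hour 1. It runs from hour 1 to 1 + 8 = hour 9.
Flashcard drill cannot begin until the problem set (finishes hour 9). It runs from hour 9 to 9 + 7 = hour 16.
Formula-sheet prep needs all of flashcard drill (finishes hour 16, plus 2-hour gap → hour 18); the problem set (finishes hour 9, plus 1-hour gap → hour 10). That puts its earliest start at hour 18; it finishes at 18 + 5 = hour 23.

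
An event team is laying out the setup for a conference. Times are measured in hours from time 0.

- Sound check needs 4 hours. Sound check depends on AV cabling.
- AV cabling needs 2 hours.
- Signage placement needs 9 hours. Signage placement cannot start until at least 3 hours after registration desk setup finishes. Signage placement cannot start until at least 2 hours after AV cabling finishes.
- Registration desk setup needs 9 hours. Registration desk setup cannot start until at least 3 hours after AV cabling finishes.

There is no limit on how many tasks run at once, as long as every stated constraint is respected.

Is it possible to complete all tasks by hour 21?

AV cabling has no prerequisites, so it starts at hour 0 and finishes at hour 2.
Sound check waits on AV cabling (finishes hour 2), so it starts at hour 2 and finishes at 2 + 4 = hour 6.
Registration desk setup waits on AV cabling (finishes hour 2, plus 3-hour gap → hour 5), so it starts at hour 5 and finishes at 5 + 9 = hour 14.
Signage placement has to wait for registration desk setup (finishes hour 14, plus 3-hour gap → hour 17); AV cabling (finishes hour 2, plus 2-hour gap → hour 4). The latest of these is hour 17, so signage placement runs hour 17 to 17 + 9 = hour 26.
The earliest everything can be done is hour 26, which is after the deadline of 21, so it is not possible.

No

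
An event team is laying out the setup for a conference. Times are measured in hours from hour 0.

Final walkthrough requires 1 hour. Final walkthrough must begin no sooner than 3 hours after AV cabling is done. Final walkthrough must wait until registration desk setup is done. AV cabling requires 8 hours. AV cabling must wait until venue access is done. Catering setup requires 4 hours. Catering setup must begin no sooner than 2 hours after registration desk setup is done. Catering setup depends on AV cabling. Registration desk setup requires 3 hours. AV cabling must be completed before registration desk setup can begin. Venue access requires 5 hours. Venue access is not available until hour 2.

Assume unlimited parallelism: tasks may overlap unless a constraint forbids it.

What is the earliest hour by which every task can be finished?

Venue access cannot begin until its own release at hour 2. It runs from hour 2 to 2 + 5 = hour 7.
AV cabling waits on venue access (finishes hour 7), so it starts at hour 7 and finishes at 7 + 8 = hour 15.
After AV cabling (finishes hour 15), registration desk setup can start at hour 15 and finishes at hour 18.
Final walkthrough has to wait for AV cabling (finishes hour 15, plus 3-hour gap → hour 18); registration desk setup (finishes hour 18). The latest of these is hour 18, so final walkthrough runs hour 18 to 18 + 1 = hour 19.
Catering setup has to wait for registration desk setup (finishes hour 18, plus 2-hour gap → hour 20); AV cabling (finishes hour 15). The latest of these is hour 20, so catering setup runs hour 20 to 20 + 4 = hour 24.
All tasks are finished once the last one completes. Finish times: Venue access at 7, AV cabling at 15, Registration desk setup at 18, Catering setup at 24, Final walkthrough at 19. The latest is hour 24.

24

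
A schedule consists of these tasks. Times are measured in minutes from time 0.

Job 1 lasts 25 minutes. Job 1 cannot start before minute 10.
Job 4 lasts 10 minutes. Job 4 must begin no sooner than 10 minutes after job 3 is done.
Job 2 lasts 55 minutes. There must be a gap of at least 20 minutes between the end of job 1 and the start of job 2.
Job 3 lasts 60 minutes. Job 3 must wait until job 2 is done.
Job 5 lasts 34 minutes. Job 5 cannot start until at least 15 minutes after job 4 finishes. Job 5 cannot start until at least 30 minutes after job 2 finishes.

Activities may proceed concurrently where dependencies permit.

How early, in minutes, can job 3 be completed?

After its own release at minute 10, job 1 can start at minute 10 and finishes at minute 35.
After job 1 (finishes minute 35, plus 20-minute gap → minute 55), job 2 can start at minute 55 and finishes at minute 110.
Job 3 waits on job 2 (finishes minute 110), so it starts at minute 110 and finishes at 110 + 60 = minute 170.

170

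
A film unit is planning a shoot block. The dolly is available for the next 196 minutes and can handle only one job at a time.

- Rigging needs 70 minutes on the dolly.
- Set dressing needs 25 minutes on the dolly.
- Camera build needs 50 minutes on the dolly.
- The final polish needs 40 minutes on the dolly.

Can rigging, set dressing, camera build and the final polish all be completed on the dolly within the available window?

Yes

Running back to back, the jobs need 70 + 25 + 50 + 40 = 185 minutes on the dolly.
Since 185 ≤ 196, they fit within the window.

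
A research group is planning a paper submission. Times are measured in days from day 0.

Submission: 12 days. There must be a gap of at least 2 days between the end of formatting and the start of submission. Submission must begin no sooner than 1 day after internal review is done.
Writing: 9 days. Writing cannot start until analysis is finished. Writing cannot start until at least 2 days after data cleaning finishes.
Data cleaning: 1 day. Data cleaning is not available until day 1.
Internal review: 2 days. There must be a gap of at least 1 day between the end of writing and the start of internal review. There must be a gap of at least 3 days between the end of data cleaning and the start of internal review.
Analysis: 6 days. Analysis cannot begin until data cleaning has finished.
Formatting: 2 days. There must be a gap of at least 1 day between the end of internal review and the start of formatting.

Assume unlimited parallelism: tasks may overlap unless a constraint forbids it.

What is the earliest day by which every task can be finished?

37

After its own release at day 1, data cleaning can start at day 1 and finishes at day 2.
Analysis cannot begin until data cleaning (finishes day 2). It runs from day 2 to 2 + 6 = day 8.
Writing cannot start until analysis (finishes day 8); data cleaning (finishes day 2, plus 2-day gap → day 4). The controlling bound is day 8, so writing finishes at 8 + 9 = day 17.
Internal review needs all of writing (finishes day 17, plus 1-day gap → day 18); data cleaning (finishes day 2, plus 3-day gap → day 5). That puts its earliest start at day 18; it finishes at 18 + 2 = day 20.
Formatting waits on internal review (finishes day 20, plus 1-day gap → day 21), so it starts at day 21 and finishes at 21 + 2 = day 23.
For submission: formatting (finishes day 23, plus 2-day gap → day 25); internal review (finishes day 20, plus 1-day gap → day 21). Taking the maximum gives a start of day 25, and it finishes at 25 + 12 = day 37.
All tasks are finished once the last one completes. Finish times: Data cleaning at 2, Analysis at 8, Writing at 17, Internal review at 20, Formatting at 23, Submission at 37. The latest is day 37.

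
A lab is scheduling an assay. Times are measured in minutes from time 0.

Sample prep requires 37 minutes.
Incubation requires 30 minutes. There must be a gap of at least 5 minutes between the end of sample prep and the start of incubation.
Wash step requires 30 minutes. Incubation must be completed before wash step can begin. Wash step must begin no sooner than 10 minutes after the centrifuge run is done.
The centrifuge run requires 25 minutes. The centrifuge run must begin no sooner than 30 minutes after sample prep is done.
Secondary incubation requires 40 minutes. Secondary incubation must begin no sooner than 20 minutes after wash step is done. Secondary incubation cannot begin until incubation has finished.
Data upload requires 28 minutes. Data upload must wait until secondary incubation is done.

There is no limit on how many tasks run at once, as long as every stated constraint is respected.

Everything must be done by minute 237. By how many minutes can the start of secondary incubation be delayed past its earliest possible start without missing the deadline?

17

Sample prep can start immediately at minute 0; it finishes at minute 37.
After sample prep (finishes minute 37, plus 30-minute gap → minute 67), the centrifuge run can start at minute 67 and finishes at minute 92.
Incubation waits on sample prep (finishes minute 37, plus 5-minute gap → minute 42), so it starts at minute 42 and finishes at 42 + 30 = minute 72.
Wash step has to wait for incubation (finishes minute 72); the centrifuge run (finishes minute 92, plus 10-minute gap → minute 102). The latest of these is minute 102, so wash step runs minute 102 to 102 + 30 = minute 132.
Secondary incubation cannot start until wash step (finishes minute 132, plus 20-minute gap → minute 152); incubation (finishes minute 72). The controlling bound is minute 152, so secondary incubation finishes at 152 + 40 = minute 192.

Working backward from the deadline:
Nothing follows data upload; the deadline of minute 237 is its only limit. It must start by 237 − 28 = minute 209.
Secondary incubation feeds into data upload (must start by minute 209); so secondary incubation must finish by minute 209 and therefore start by minute 169.
So secondary incubation can start as early as minute 152 and as late as minute 169, giving 169 − 152 = 17 minutes of slack.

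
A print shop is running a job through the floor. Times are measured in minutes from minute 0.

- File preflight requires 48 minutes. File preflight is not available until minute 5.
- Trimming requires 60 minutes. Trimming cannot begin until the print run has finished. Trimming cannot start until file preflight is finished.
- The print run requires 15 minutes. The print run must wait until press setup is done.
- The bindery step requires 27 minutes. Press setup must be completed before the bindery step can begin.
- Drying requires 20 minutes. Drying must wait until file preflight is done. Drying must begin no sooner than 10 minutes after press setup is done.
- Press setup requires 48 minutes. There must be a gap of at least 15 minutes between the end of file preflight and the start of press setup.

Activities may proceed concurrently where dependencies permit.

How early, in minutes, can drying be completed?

After its own release at minute 5, file preflight can start at minute 5 and finishes at minute 53.
After file preflight (finishes minute 53, plus 15-minute gap → minute 68), press setup can start at minute 68 and finishes at minute 116.
For drying: file preflight (finishes minute 53); press setup (finishes minute 116, plus 10-minute gap → minute 126). Taking the maximum gives a start of minute 126, and it finishes at 126 + 20 = minute 146.

146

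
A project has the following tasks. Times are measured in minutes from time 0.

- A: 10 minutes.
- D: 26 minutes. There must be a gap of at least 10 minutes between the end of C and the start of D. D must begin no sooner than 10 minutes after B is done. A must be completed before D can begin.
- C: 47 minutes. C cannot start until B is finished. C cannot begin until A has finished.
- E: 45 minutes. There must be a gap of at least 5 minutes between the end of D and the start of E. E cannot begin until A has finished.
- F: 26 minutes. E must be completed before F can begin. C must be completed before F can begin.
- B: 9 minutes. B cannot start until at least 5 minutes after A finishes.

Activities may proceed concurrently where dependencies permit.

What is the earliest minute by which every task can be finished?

A can start immediately at minute 0; it finishes at minute 10.
B waits on A (finishes minute 10, plus 5-minute gap → minute 15), so it starts at minute 15 and finishes at 15 + 9 = minute 24.
C cannot start until B (finishes minute 24); A (finishes minute 10). The controlling bound is minute 24, so C finishes at 24 + 47 = minute 71.
D needs all of C (finishes minute 71, plus 10-minute gap → minute 81); B (finishes minute 24, plus 10-minute gap → minute 34); A (finishes minute 10). That puts its earliest start at minute 81; it finishes at 81 + 26 = minute 107.
E needs all of D (finishes minute 107, plus 5-minute gap → minute 112); A (finishes minute 10). That puts its earliest start at minute 112; it finishes at 112 + 45 = minute 157.
For F: E (finishes minute 157); C (finishes minute 71). Taking the maximum gives a start of minute 157, and it finishes at 157 + 26 = minute 183.
All tasks are finished once the last one completes. Finish times: A at 10, B at 24, C at 71, D at 107, E at 157, F at 183. The latest is minute 183.

183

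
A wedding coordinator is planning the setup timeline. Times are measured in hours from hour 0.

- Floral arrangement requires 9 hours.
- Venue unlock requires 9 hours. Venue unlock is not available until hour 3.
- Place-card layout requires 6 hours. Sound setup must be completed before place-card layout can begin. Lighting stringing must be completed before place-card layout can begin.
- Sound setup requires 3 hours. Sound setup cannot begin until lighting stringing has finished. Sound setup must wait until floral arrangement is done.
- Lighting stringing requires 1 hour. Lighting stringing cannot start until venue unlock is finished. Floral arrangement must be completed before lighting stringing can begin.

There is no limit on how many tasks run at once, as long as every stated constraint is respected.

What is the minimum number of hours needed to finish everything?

Floral arrangement has no prerequisites, so it starts at hour 0 and finishes at hour 9.
Venue unlock cannot begin until its own release at hour 3. It runs from hour 3 to 3 + 9 = hour 12.
For lighting stringing: venue unlock (finishes hour 12); floral arrangement (finishes hour 9). Taking the maximum gives a start of hour 12, and it finishes at 12 + 1 = hour 13.
For sound setup: lighting stringing (finishes hour 13); floral arrangement (finishes hour 9). Taking the maximum gives a start of hour 13, and it finishes at 13 + 3 = hour 16.
For place-card layout: sound setup (finishes hour 16); lighting stringing (finishes hour 13). Taking the maximum gives a start of hour 16, and it finishes at 16 + 6 = hour 22.
All tasks are finished once the last one completes. Finish times: Venue unlock at 12, Floral arrangement at 9, Lighting stringing at 13, Sound setup at 16, Place-card layout at 22. The latest is hour 22.

22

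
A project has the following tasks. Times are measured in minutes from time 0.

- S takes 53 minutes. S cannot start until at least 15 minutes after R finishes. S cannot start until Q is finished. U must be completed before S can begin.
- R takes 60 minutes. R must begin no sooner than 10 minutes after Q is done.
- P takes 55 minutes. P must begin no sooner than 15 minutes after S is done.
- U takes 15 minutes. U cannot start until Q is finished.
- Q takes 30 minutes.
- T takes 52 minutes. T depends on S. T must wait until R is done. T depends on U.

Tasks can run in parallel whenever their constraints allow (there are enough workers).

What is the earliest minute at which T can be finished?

220

Q has no prerequisites, so it starts at minute 0 and finishes at minute 30.
U cannot begin until Q (finishes minute 30). It runs from minute 30 to 30 + 15 = minute 45.
R cannot begin until Q (finishes minute 30, plus 10-minute gap → minute 40). It runs from minute 40 to 40 + 60 = minute 100.
S has to wait for R (finishes minute 100, plus 15-minute gap → minute 115); Q (finishes minute 30); U (finishes minute 45). The latest of these is minute 115, so S runs minute 115 to 115 + 53 = minute 168.
For T: S (finishes minute 168); R (finishes minute 100); U (finishes minute 45). Taking the maximum gives a start of minute 168, and it finishes at 168 + 52 = minute 220.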